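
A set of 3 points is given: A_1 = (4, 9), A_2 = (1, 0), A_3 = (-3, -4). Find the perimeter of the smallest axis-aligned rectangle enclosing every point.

Width = max x − min x = 4 − (-3) = 7.
Height = max y − min y = 9 − (-4) = 13.
Perimeter = 2(7 + 13) = 40.

40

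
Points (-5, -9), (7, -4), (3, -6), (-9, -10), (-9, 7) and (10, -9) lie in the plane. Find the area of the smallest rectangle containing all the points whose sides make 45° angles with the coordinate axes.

In coordinates u = x + y, v = x − y the rectangle is axis-aligned; the map (x,y)→(u,v) scales areas by 2.
u-values: -14, 3, -3, -19, -2, 1; range = 3 − (-19) = 22.
v-values: 4, 11, 9, 1, -16, 19; range = 19 − (-16) = 35.
Area = (22 × 35) / 2 = 385.

385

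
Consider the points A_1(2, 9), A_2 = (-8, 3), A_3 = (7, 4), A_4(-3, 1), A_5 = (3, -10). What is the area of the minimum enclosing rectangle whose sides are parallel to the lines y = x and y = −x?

216

In coordinates u = x + y, v = x − y the rectangle is axis-aligned; the map (x,y)→(u,v) scales areas by 2.
u-values: 11, -5, 11, -2, -7; range = 11 − (-7) = 18.
v-values: -7, -11, 3, -4, 13; range = 13 − (-11) = 24.
Area = (18 × 24) / 2 = 216.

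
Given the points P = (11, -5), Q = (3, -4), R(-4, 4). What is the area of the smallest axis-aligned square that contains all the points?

The bounding box has width 15 and height 9.
An axis-aligned square enclosing the set must have side ≥ max(width, height).
So the minimum side is max(15, 9) = 15.
Area = 15² = 225.

225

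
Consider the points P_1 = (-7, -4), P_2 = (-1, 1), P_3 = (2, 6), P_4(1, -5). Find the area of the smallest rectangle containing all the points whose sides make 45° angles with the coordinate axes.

In coordinates u = x + y, v = x − y the rectangle is axis-aligned; the map (x,y)→(u,v) scales areas by 2.
u-values: -11, 0, 8, -4; range = 8 − (-11) = 19.
v-values: -3, -2, -4, 6; range = 6 − (-4) = 10.
Area = (19 × 10) / 2 = 95.

95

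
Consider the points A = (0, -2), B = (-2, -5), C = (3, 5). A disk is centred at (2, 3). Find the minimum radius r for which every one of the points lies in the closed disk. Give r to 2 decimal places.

8.94

The required radius is the distance from (2, 3) to the farthest point.
Squared distances: 29, 80, 5.
Maximum is 80, attained at B.
r = √80 ≈ 8.94.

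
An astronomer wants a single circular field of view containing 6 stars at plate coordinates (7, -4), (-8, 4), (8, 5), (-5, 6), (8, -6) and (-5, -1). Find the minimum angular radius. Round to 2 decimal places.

A smallest enclosing disk is always determined by at most three of the input points on its boundary.
The minimum enclosing circle is determined by three boundary points: (-8, 4), (8, 5), (8, -6).
Their circumcentre is (0.3125, -0.5) with r² = 89.34765625.
The farthest remaining point (-5, 6) is at distance² 70.47265625 ≤ 89.34765625.
r = √(89.34765625) ≈ 9.45.

9.45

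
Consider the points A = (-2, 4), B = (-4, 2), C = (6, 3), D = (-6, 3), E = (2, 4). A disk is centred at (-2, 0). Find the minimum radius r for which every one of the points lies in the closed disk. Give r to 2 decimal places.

8.54

The required radius is the distance from (-2, 0) to the farthest point.
Squared distances: 16, 8, 73, 25, 32.
Maximum is 73, attained at C.
r = √73 ≈ 8.54.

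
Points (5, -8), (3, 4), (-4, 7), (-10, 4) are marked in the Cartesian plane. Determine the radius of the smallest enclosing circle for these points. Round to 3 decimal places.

The minimum enclosing circle of a finite set is fixed by two of the points (as a diameter) or three (as a circumcircle).
The farthest pair is (5, -8)–(-10, 4) with squared distance 369. The circle on this segment as diameter has centre (-2.5, -2) and r² = 369/4 = 92.25.
Check (3, 4): distance² to centre = 66.25 ≤ 92.25, so it lies inside.
All remaining points lie in this disk, and no smaller disk contains both endpoints, so this is the minimum enclosing circle.
r = √(92.25) ≈ 9.605.

9.605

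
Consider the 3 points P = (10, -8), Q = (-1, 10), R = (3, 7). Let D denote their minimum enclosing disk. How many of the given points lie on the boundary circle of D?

Side lengths²: PQ² = 445, PR² = 274, QR² = 25.
Since PQ² = 445 ≥ 274 + 25 = 299, the angle opposite PQ is not acute, so the smallest enclosing circle has PQ as diameter.
Centre = midpoint of PQ = (4.5, 1), r² = 445/4 = 111.25.
The points at distance exactly r from the centre are P, Q — 2 points.

2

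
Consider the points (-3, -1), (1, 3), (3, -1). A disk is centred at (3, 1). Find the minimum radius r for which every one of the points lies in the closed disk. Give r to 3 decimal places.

The required radius is the distance from (3, 1) to the farthest point.
Squared distances: 40, 8, 4.
Maximum is 40, attained at (-3, -1).
r = √40 ≈ 6.325.

6.325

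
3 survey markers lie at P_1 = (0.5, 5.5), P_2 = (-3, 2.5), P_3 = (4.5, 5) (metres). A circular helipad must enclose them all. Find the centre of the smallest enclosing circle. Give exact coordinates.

Side lengths²: P_1P_2² = 21.25, P_1P_3² = 16.25, P_2P_3² = 62.5.
Since P_2P_3² = 62.5 ≥ 21.25 + 16.25 = 37.5, the angle opposite P_2P_3 is not acute, so the smallest enclosing circle has P_2P_3 as diameter.
Centre = midpoint of P_2P_3 = (0.75, 3.75), r² = 62.5/4 = 15.625.
Centre = (0.75, 3.75).

(0.75, 3.75)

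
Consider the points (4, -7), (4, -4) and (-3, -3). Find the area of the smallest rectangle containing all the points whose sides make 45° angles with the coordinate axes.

In coordinates u = x + y, v = x − y the rectangle is axis-aligned; the map (x,y)→(u,v) scales areas by 2.
u-values: -3, 0, -6; range = 0 − (-6) = 6.
v-values: 11, 8, 0; range = 11 − 0 = 11.
Area = (6 × 11) / 2 = 33.

33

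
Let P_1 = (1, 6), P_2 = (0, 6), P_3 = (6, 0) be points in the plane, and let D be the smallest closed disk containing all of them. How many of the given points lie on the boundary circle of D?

Side lengths²: P_1P_2² = 1, P_1P_3² = 61, P_2P_3² = 72.
Since P_2P_3² = 72 ≥ 61 + 1 = 62, the angle opposite P_2P_3 is not acute, so the smallest enclosing circle has P_2P_3 as diameter.
Centre = midpoint of P_2P_3 = (3, 3), r² = 72/4 = 18.
The points at distance exactly r from the centre are P_2, P_3 — 2 points.

2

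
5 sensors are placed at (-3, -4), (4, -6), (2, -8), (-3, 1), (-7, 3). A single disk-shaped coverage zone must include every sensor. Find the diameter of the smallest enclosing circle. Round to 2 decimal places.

The minimum enclosing circle is determined by three boundary points: (4, -6), (2, -8), (-7, 3).
Their circumcentre is (-1.95, -2.05) with r² = 51.005.
The farthest remaining point (-3, 1) is at distance² 10.405 ≤ 51.005.
Diameter = 2r = 2√(51.005) ≈ 14.28.

14.28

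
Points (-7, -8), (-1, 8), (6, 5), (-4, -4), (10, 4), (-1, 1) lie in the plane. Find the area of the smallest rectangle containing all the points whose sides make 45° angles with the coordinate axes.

In coordinates u = x + y, v = x − y the rectangle is axis-aligned; the map (x,y)→(u,v) scales areas by 2.
u-values: -15, 7, 11, -8, 14, 0; range = 14 − (-15) = 29.
v-values: 1, -9, 1, 0, 6, -2; range = 6 − (-9) = 15.
Area = (29 × 15) / 2 = 217.5.

217.5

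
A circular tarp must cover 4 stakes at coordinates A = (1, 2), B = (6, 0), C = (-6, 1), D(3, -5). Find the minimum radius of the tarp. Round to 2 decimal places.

By Welzl's lemma the MEC is supported by two points (diametrically opposite) or three points (on a circumcircle).
The minimum enclosing circle is determined by three boundary points: B, C, D.
Their circumcentre is (-1/42, 3/14) with r² = 32045/882.
The farthest remaining point A is at distance² 3737/882 ≤ 32045/882.
r = √(32045/882) ≈ 6.03.

6.03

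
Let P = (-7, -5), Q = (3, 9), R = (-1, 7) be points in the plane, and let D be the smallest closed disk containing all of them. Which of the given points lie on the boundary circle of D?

Side lengths²: PQ² = 296, PR² = 180, QR² = 20.
Since PQ² = 296 ≥ 180 + 20 = 200, the angle opposite PQ is not acute, so the smallest enclosing circle has PQ as diameter.
Centre = midpoint of PQ = (-2, 2), r² = 296/4 = 74.
The points at distance exactly r from the centre are P, Q — 2 points.

P, Q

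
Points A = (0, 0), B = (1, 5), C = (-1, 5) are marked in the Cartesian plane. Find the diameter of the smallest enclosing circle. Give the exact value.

Side lengths²: AB² = 26, AC² = 26, BC² = 4.
Since AC² = 26 < 26 + 4 = 30, the triangle is acute, so the smallest enclosing circle is the circumcircle.
Circumcentre = (0, 2.6), r² = 6.76.
Diameter = 2r = 2√(6.76) = 5.2.

5.2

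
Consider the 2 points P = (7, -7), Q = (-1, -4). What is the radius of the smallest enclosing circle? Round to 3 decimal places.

4.272

The smallest circle enclosing two points has them as diameter endpoints.
Centre = midpoint = (3, -5.5); r² = |PQ|²/4 = 73/4 = 18.25.
r = √(18.25) ≈ 4.272.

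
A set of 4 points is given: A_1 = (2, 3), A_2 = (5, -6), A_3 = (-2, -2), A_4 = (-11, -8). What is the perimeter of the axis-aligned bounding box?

54

Width = max x − min x = 5 − (-11) = 16.
Height = max y − min y = 3 − (-8) = 11.
Perimeter = 2(16 + 11) = 54.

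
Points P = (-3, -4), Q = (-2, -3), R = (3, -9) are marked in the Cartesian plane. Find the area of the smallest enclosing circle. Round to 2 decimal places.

48.31

Side lengths²: PQ² = 2, PR² = 61, QR² = 61.
Since QR² = 61 < 61 + 2 = 63, the triangle is acute, so the smallest enclosing circle is the circumcircle.
Circumcentre = (5/22, -137/22), r² = 3721/242.
Area = π·r² = π·3721/242 ≈ 48.31.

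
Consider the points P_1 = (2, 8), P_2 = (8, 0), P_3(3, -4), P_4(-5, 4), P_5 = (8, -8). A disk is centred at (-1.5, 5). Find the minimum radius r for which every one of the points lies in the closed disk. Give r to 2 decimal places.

16.10

The required radius is the distance from (-1.5, 5) to the farthest point.
Squared distances: 21.25, 115.25, 101.25, 13.25, 259.25.
Maximum is 259.25, attained at P_5.
r = √(259.25) ≈ 16.10.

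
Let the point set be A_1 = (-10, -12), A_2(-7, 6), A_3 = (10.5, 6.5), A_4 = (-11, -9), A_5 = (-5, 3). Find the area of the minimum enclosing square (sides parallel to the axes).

The bounding box has width 21.5 and height 18.5.
An axis-aligned square enclosing the set must have side ≥ max(width, height).
So the minimum side is max(21.5, 18.5) = 21.5.
Area = 21.5² = 462.25.

462.25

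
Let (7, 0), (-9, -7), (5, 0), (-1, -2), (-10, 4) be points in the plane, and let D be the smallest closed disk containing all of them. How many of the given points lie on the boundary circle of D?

The minimum enclosing circle of a finite set is fixed by two of the points (as a diameter) or three (as a circumcircle).
The minimum enclosing circle is determined by three boundary points: (7, 0), (-9, -7), (-10, 4).
Their circumcentre is (-13/6, -5/6) with r² = 1525/18.
The farthest remaining point (5, 0) is at distance² 937/18 ≤ 1525/18.
The points at distance exactly r from the centre are (7, 0), (-9, -7), (-10, 4) — 3 points.

3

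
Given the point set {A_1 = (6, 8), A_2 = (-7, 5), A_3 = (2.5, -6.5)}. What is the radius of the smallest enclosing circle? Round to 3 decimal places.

8.339

Side lengths²: A_1A_2² = 178, A_1A_3² = 222.5, A_2A_3² = 222.5.
Since A_2A_3² = 222.5 < 222.5 + 178 = 400.5, the triangle is acute, so the smallest enclosing circle is the circumcircle.
Circumcentre = (0.625, 1.625), r² = 69.53125.
r = √(69.53125) ≈ 8.339.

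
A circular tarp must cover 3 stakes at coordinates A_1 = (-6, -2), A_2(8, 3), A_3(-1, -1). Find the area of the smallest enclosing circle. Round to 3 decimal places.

Side lengths²: A_1A_2² = 221, A_1A_3² = 26, A_2A_3² = 97.
Since A_1A_2² = 221 ≥ 97 + 26 = 123, the angle opposite A_1A_2 is not acute, so the smallest enclosing circle has A_1A_2 as diameter.
Centre = midpoint of A_1A_2 = (1, 0.5), r² = 221/4 = 55.25.
Area = π·r² = π·55.25 ≈ 173.573.

173.573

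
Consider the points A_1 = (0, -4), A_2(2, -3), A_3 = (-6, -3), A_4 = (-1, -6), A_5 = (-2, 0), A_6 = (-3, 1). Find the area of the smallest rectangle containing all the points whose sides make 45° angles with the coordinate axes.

36

In coordinates u = x + y, v = x − y the rectangle is axis-aligned; the map (x,y)→(u,v) scales areas by 2.
u-values: -4, -1, -9, -7, -2, -2; range = -1 − (-9) = 8.
v-values: 4, 5, -3, 5, -2, -4; range = 5 − (-4) = 9.
Area = (8 × 9) / 2 = 36.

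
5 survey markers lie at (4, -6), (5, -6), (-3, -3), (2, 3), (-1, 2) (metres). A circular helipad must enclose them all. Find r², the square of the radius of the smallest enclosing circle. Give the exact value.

The minimum enclosing circle of a finite set is fixed by two of the points (as a diameter) or three (as a circumcircle).
The minimum enclosing circle is determined by three boundary points: (5, -6), (-3, -3), (2, 3).
Their circumcentre is (27/14, -85/42) with r² = 22265/882.
The farthest remaining point (-1, 2) is at distance² 21845/882 ≤ 22265/882.

22265/882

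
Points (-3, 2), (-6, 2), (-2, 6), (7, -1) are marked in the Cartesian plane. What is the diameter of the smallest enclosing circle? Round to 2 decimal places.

The farthest pair is (-6, 2)–(7, -1) with squared distance 178. The circle on this segment as diameter has centre (0.5, 0.5) and r² = 178/4 = 44.5.
Check (-3, 2): distance² to centre = 14.5 ≤ 44.5, so it lies inside.
All remaining points lie in this disk, and no smaller disk contains both endpoints, so this is the minimum enclosing circle.
Diameter = 2r = 2√(44.5) ≈ 13.34.

13.34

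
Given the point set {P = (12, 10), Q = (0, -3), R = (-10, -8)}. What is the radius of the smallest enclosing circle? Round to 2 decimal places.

14.21

Side lengths²: PQ² = 313, PR² = 808, QR² = 125.
Since PR² = 808 ≥ 313 + 125 = 438, the angle opposite PR is not acute, so the smallest enclosing circle has PR as diameter.
Centre = midpoint of PR = (1, 1), r² = 808/4 = 202.
r = √202 ≈ 14.21.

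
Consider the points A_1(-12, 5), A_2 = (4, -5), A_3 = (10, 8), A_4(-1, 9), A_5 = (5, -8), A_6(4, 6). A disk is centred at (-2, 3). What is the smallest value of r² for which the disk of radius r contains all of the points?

170

The required radius is the distance from (-2, 3) to the farthest point.
Squared distances: 104, 100, 169, 37, 170, 45.
Maximum is 170, attained at A_5.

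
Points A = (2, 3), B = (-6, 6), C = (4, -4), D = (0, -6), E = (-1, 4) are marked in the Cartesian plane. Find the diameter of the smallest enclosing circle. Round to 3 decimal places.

14.142

The farthest pair is B–C with squared distance 200. The circle on this segment as diameter has centre (-1, 1) and r² = 200/4 = 50.
Check A: distance² to centre = 13 ≤ 50, so it lies inside.
All remaining points lie in this disk, and no smaller disk contains both endpoints, so this is the minimum enclosing circle.
Diameter = 2r = 2√50 ≈ 14.142.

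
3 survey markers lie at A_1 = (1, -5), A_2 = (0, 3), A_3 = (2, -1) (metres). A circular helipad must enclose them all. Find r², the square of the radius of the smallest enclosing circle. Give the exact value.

Side lengths²: A_1A_2² = 65, A_1A_3² = 17, A_2A_3² = 20.
Since A_1A_2² = 65 ≥ 20 + 17 = 37, the angle opposite A_1A_2 is not acute, so the smallest enclosing circle has A_1A_2 as diameter.
Centre = midpoint of A_1A_2 = (0.5, -1), r² = 65/4 = 16.25.

16.25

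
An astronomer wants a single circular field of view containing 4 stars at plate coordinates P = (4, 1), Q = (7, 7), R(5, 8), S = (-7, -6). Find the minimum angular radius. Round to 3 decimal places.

9.552

The minimum enclosing circle of a finite set is fixed by two of the points (as a diameter) or three (as a circumcircle).
The farthest pair is Q–S with squared distance 365. The circle on this segment as diameter has centre (0, 0.5) and r² = 365/4 = 91.25.
Check P: distance² to centre = 16.25 ≤ 91.25, so it lies inside.
All remaining points lie in this disk, and no smaller disk contains both endpoints, so this is the minimum enclosing circle.
r = √(91.25) ≈ 9.552.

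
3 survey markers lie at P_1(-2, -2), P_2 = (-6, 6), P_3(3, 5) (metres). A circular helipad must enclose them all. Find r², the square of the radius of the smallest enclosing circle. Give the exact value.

Side lengths²: P_1P_2² = 80, P_1P_3² = 74, P_2P_3² = 82.
Since P_2P_3² = 82 < 80 + 74 = 154, the triangle is acute, so the smallest enclosing circle is the circumcircle.
Circumcentre = (-30/17, 53/17), r² = 7585/289.

7585/289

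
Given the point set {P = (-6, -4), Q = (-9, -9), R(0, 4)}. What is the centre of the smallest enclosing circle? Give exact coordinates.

Side lengths²: PQ² = 34, PR² = 100, QR² = 250.
Since QR² = 250 ≥ 100 + 34 = 134, the angle opposite QR is not acute, so the smallest enclosing circle has QR as diameter.
Centre = midpoint of QR = (-4.5, -2.5), r² = 250/4 = 62.5.
Centre = (-4.5, -2.5).

(-4.5, -2.5)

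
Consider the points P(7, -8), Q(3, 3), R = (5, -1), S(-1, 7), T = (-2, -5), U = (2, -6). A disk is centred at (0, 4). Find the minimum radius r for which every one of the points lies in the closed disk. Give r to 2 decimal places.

The required radius is the distance from (0, 4) to the farthest point.
Squared distances: 193, 10, 50, 10, 85, 104.
Maximum is 193, attained at P.
r = √193 ≈ 13.89.

13.89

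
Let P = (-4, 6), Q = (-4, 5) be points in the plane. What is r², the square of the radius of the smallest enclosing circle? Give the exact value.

0.25

The smallest circle enclosing two points has them as diameter endpoints.
Centre = midpoint = (-4, 5.5); r² = |PQ|²/4 = 1/4 = 0.25.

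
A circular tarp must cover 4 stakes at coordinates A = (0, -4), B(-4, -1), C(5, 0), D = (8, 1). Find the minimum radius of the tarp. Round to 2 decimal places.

6.08

The minimum enclosing circle of a finite set is fixed by two of the points (as a diameter) or three (as a circumcircle).
The farthest pair is B–D with squared distance 148. The circle on this segment as diameter has centre (2, 0) and r² = 148/4 = 37.
Check A: distance² to centre = 20 ≤ 37, so it lies inside.
All remaining points lie in this disk, and no smaller disk contains both endpoints, so this is the minimum enclosing circle.
r = √37 ≈ 6.08.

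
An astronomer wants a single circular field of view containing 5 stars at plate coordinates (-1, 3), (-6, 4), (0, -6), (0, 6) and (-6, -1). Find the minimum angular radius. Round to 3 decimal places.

6.146

A smallest enclosing disk is always determined by at most three of the input points on its boundary.
The minimum enclosing circle is determined by three boundary points: (-6, 4), (0, -6), (0, 6).
Their circumcentre is (-4/3, 0) with r² = 340/9.
The farthest remaining point (-6, -1) is at distance² 205/9 ≤ 340/9.
r = √(340/9) ≈ 6.146.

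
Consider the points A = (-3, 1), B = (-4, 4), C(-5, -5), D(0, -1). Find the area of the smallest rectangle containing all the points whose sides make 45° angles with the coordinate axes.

45

In coordinates u = x + y, v = x − y the rectangle is axis-aligned; the map (x,y)→(u,v) scales areas by 2.
u-values: -2, 0, -10, -1; range = 0 − (-10) = 10.
v-values: -4, -8, 0, 1; range = 1 − (-8) = 9.
Area = (10 × 9) / 2 = 45.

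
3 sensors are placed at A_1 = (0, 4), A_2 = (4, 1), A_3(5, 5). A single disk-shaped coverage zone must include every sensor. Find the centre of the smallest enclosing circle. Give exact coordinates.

Side lengths²: A_1A_2² = 25, A_1A_3² = 26, A_2A_3² = 17.
Since A_1A_3² = 26 < 25 + 17 = 42, the triangle is acute, so the smallest enclosing circle is the circumcircle.
Circumcentre = (103/38, 131/38), r² = 5525/722.
Centre = (103/38, 131/38).

(103/38, 131/38)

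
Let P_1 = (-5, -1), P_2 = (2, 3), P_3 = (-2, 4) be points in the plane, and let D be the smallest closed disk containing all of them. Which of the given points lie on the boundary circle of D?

P_1, P_2

Side lengths²: P_1P_2² = 65, P_1P_3² = 34, P_2P_3² = 17.
Since P_1P_2² = 65 ≥ 34 + 17 = 51, the angle opposite P_1P_2 is not acute, so the smallest enclosing circle has P_1P_2 as diameter.
Centre = midpoint of P_1P_2 = (-1.5, 1), r² = 65/4 = 16.25.
The points at distance exactly r from the centre are P_1, P_2 — 2 points.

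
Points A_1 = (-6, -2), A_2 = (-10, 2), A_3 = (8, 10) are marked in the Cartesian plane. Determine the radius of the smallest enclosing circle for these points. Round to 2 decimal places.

Side lengths²: A_1A_2² = 32, A_1A_3² = 340, A_2A_3² = 388.
Since A_2A_3² = 388 ≥ 340 + 32 = 372, the angle opposite A_2A_3 is not acute, so the smallest enclosing circle has A_2A_3 as diameter.
Centre = midpoint of A_2A_3 = (-1, 6), r² = 388/4 = 97.
r = √97 ≈ 9.85.

9.85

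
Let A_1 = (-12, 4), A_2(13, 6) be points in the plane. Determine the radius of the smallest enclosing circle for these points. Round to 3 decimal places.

The smallest circle enclosing two points has them as diameter endpoints.
Centre = midpoint = (0.5, 5); r² = |A_1A_2|²/4 = 629/4 = 157.25.
r = √(157.25) ≈ 12.540.

12.540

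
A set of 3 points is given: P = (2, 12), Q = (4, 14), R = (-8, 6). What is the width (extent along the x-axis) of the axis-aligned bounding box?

12

max x = 4, min x = -8, so width = 12.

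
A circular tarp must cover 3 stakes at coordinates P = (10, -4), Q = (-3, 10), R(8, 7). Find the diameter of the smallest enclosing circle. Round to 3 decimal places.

19.105

Side lengths²: PQ² = 365, PR² = 125, QR² = 130.
Since PQ² = 365 ≥ 130 + 125 = 255, the angle opposite PQ is not acute, so the smallest enclosing circle has PQ as diameter.
Centre = midpoint of PQ = (3.5, 3), r² = 365/4 = 91.25.
Diameter = 2r = 2√(91.25) ≈ 19.105.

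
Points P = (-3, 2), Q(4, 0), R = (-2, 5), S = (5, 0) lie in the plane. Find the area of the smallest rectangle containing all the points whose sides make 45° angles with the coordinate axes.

In coordinates u = x + y, v = x − y the rectangle is axis-aligned; the map (x,y)→(u,v) scales areas by 2.
u-values: -1, 4, 3, 5; range = 5 − (-1) = 6.
v-values: -5, 4, -7, 5; range = 5 − (-7) = 12.
Area = (6 × 12) / 2 = 36.

36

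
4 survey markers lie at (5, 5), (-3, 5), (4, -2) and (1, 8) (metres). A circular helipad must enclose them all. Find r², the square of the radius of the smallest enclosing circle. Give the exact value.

By Welzl's lemma the MEC is supported by two points (diametrically opposite) or three points (on a circumcircle).
The minimum enclosing circle is determined by three boundary points: (-3, 5), (4, -2), (1, 8).
Their circumcentre is (25/14, 39/14) with r² = 2725/98.
The farthest remaining point (5, 5) is at distance² 1493/98 ≤ 2725/98.

2725/98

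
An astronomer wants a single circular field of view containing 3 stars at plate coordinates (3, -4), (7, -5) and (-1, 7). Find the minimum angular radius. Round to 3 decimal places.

7.211

Call the three points A, B, C in the order given.
Side lengths²: AB² = 17, AC² = 137, BC² = 208.
Since BC² = 208 ≥ 137 + 17 = 154, the angle opposite BC is not acute, so the smallest enclosing circle has BC as diameter.
Centre = midpoint of BC = (3, 1), r² = 208/4 = 52.
r = √52 ≈ 7.211.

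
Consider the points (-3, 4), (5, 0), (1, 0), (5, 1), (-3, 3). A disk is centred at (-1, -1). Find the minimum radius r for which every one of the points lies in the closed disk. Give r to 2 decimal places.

The required radius is the distance from (-1, -1) to the farthest point.
Squared distances: 29, 37, 5, 40, 20.
Maximum is 40, attained at (5, 1).
r = √40 ≈ 6.32.

6.32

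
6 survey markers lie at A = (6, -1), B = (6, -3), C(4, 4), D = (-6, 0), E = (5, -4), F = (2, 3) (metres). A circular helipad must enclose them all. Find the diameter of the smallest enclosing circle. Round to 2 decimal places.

By Welzl's lemma the MEC is supported by two points (diametrically opposite) or three points (on a circumcircle).
The minimum enclosing circle is determined by three boundary points: B, C, D.
Their circumcentre is (2/13, -23/26) with r² = 26129/676.
The farthest remaining point A is at distance² 23113/676 ≤ 26129/676.
Diameter = 2r = 2√(26129/676) ≈ 12.43.

12.43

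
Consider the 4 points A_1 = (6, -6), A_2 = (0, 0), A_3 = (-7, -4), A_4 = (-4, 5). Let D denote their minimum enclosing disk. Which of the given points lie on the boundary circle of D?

The minimum enclosing circle is determined by three boundary points: A_1, A_3, A_4.
Their circumcentre is (5/82, -111/82) with r² = 191165/3362.
The farthest remaining point A_2 is at distance² 6173/3362 ≤ 191165/3362.
The points at distance exactly r from the centre are A_1, A_3, A_4 — 3 points.

A_1, A_3, A_4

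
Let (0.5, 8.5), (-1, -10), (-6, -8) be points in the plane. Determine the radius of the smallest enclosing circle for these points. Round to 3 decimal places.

Call the three points A, B, C in the order given.
Side lengths²: AB² = 344.5, AC² = 314.5, BC² = 29.
Since AB² = 344.5 ≥ 314.5 + 29 = 343.5, the angle opposite AB is not acute, so the smallest enclosing circle has AB as diameter.
Centre = midpoint of AB = (-0.25, -0.75), r² = 344.5/4 = 86.125.
r = √(86.125) ≈ 9.280.

9.280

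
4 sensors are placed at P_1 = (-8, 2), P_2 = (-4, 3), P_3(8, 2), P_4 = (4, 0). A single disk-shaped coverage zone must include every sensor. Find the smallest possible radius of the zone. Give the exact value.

8

The farthest pair is P_1–P_3 with squared distance 256. The circle on this segment as diameter has centre (0, 2) and r² = 256/4 = 64.
Check P_2: distance² to centre = 17 ≤ 64, so it lies inside.
All remaining points lie in this disk, and no smaller disk contains both endpoints, so this is the minimum enclosing circle.
r = √64 = 8.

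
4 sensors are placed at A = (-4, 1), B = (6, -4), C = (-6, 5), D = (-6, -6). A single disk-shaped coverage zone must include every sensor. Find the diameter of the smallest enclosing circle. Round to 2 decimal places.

The minimum enclosing circle is determined by three boundary points: B, C, D.
Their circumcentre is (-0.75, -0.5) with r² = 57.8125.
The farthest remaining point A is at distance² 12.8125 ≤ 57.8125.
Diameter = 2r = 2√(57.8125) ≈ 15.21.

15.21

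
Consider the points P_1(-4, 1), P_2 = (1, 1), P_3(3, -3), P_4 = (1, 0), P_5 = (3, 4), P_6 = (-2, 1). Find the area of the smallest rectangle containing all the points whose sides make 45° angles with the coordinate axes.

In coordinates u = x + y, v = x − y the rectangle is axis-aligned; the map (x,y)→(u,v) scales areas by 2.
u-values: -3, 2, 0, 1, 7, -1; range = 7 − (-3) = 10.
v-values: -5, 0, 6, 1, -1, -3; range = 6 − (-5) = 11.
Area = (10 × 11) / 2 = 55.

55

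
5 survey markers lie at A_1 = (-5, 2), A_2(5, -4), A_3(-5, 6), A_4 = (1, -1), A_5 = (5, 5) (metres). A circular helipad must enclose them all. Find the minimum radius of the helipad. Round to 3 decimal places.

7.071

By Welzl's lemma the MEC is supported by two points (diametrically opposite) or three points (on a circumcircle).
The farthest pair is A_2–A_3 with squared distance 200. The circle on this segment as diameter has centre (0, 1) and r² = 200/4 = 50.
Check A_1: distance² to centre = 26 ≤ 50, so it lies inside.
All remaining points lie in this disk, and no smaller disk contains both endpoints, so this is the minimum enclosing circle.
r = √50 ≈ 7.071.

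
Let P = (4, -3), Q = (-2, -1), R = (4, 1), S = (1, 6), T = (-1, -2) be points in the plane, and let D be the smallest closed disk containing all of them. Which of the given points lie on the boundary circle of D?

P, Q, S

The minimum enclosing circle of a finite set is fixed by two of the points (as a diameter) or three (as a circumcircle).
The minimum enclosing circle is determined by three boundary points: P, Q, S.
Their circumcentre is (2.125, 1.375) with r² = 22.65625.
The farthest remaining point T is at distance² 21.15625 ≤ 22.65625.
The points at distance exactly r from the centre are P, Q, S — 3 points.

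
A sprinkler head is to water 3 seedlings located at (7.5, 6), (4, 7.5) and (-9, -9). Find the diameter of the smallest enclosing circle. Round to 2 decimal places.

Call the three points A, B, C in the order given.
Side lengths²: AB² = 14.5, AC² = 497.25, BC² = 441.25.
Since AC² = 497.25 ≥ 441.25 + 14.5 = 455.75, the angle opposite AC is not acute, so the smallest enclosing circle has AC as diameter.
Centre = midpoint of AC = (-0.75, -1.5), r² = 497.25/4 = 124.3125.
Diameter = 2r = 2√(124.3125) ≈ 22.30.

22.30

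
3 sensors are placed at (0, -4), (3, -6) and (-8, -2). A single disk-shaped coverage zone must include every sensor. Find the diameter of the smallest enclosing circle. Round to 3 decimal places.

11.705

Call the three points A, B, C in the order given.
Side lengths²: AB² = 13, AC² = 68, BC² = 137.
Since BC² = 137 ≥ 68 + 13 = 81, the angle opposite BC is not acute, so the smallest enclosing circle has BC as diameter.
Centre = midpoint of BC = (-2.5, -4), r² = 137/4 = 34.25.
Diameter = 2r = 2√(34.25) ≈ 11.705.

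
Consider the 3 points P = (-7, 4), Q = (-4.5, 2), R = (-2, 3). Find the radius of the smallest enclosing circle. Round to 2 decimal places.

Side lengths²: PQ² = 10.25, PR² = 26, QR² = 7.25.
Since PR² = 26 ≥ 10.25 + 7.25 = 17.5, the angle opposite PR is not acute, so the smallest enclosing circle has PR as diameter.
Centre = midpoint of PR = (-4.5, 3.5), r² = 26/4 = 6.5.
r = √(6.5) ≈ 2.55.

2.55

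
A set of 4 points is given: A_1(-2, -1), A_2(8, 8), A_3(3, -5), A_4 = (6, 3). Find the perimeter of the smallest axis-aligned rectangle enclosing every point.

46

Width = max x − min x = 8 − (-2) = 10.
Height = max y − min y = 8 − (-5) = 13.
Perimeter = 2(10 + 13) = 46.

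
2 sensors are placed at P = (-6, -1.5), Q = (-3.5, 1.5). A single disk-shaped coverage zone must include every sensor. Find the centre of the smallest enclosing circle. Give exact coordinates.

The smallest circle enclosing two points has them as diameter endpoints.
Centre = midpoint = (-4.75, 0); r² = |PQ|²/4 = 15.25/4 = 3.8125.
Centre = (-4.75, 0).

(-4.75, 0)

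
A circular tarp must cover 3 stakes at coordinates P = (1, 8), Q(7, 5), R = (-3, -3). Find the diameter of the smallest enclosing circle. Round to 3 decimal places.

12.891

Side lengths²: PQ² = 45, PR² = 137, QR² = 164.
Since QR² = 164 < 137 + 45 = 182, the triangle is acute, so the smallest enclosing circle is the circumcircle.
Circumcentre = (20/13, 41/26), r² = 28085/676.
Diameter = 2r = 2√(28085/676) ≈ 12.891.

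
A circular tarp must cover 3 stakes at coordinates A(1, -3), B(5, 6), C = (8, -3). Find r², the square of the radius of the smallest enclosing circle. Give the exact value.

Side lengths²: AB² = 97, AC² = 49, BC² = 90.
Since AB² = 97 < 90 + 49 = 139, the triangle is acute, so the smallest enclosing circle is the circumcircle.
Circumcentre = (4.5, 5/6), r² = 485/18.

485/18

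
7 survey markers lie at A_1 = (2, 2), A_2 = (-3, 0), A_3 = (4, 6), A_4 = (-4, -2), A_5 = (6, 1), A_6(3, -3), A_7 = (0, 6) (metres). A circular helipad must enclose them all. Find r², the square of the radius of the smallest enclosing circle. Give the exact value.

3161/98

The minimum enclosing circle is determined by three boundary points: A_3, A_4, A_5.
Their circumcentre is (5/14, 23/14) with r² = 3161/98.
The farthest remaining point A_6 is at distance² 2797/98 ≤ 3161/98.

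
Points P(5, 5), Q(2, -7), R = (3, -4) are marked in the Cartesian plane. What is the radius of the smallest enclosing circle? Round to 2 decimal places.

Side lengths²: PQ² = 153, PR² = 85, QR² = 10.
Since PQ² = 153 ≥ 85 + 10 = 95, the angle opposite PQ is not acute, so the smallest enclosing circle has PQ as diameter.
Centre = midpoint of PQ = (3.5, -1), r² = 153/4 = 38.25.
r = √(38.25) ≈ 6.18.

6.18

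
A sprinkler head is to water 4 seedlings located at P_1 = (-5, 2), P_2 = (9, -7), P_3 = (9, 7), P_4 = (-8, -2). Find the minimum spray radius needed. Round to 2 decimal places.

10.03

The minimum enclosing circle is determined by three boundary points: P_2, P_3, P_4.
Their circumcentre is (31/17, 0) with r² = 29045/289.
The farthest remaining point P_1 is at distance² 14612/289 ≤ 29045/289.
r = √(29045/289) ≈ 10.03.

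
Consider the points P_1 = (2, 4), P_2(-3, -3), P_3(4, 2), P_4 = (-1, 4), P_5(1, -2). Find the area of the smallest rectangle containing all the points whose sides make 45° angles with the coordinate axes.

48

In coordinates u = x + y, v = x − y the rectangle is axis-aligned; the map (x,y)→(u,v) scales areas by 2.
u-values: 6, -6, 6, 3, -1; range = 6 − (-6) = 12.
v-values: -2, 0, 2, -5, 3; range = 3 − (-5) = 8.
Area = (12 × 8) / 2 = 48.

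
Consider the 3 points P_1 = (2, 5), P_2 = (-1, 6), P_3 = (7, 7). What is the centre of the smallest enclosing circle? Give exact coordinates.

Side lengths²: P_1P_2² = 10, P_1P_3² = 29, P_2P_3² = 65.
Since P_2P_3² = 65 ≥ 29 + 10 = 39, the angle opposite P_2P_3 is not acute, so the smallest enclosing circle has P_2P_3 as diameter.
Centre = midpoint of P_2P_3 = (3, 6.5), r² = 65/4 = 16.25.
Centre = (3, 6.5).

(3, 6.5)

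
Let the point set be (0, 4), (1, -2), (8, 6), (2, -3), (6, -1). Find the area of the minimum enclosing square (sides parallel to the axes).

The bounding box has width 8 and height 9.
An axis-aligned square enclosing the set must have side ≥ max(width, height).
So the minimum side is max(8, 9) = 9.
Area = 9² = 81.

81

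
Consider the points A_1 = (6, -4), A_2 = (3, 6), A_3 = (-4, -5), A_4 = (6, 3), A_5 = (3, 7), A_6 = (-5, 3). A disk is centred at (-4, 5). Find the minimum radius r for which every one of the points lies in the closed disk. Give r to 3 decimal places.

The required radius is the distance from (-4, 5) to the farthest point.
Squared distances: 181, 50, 100, 104, 53, 5.
Maximum is 181, attained at A_1.
r = √181 ≈ 13.454.

13.454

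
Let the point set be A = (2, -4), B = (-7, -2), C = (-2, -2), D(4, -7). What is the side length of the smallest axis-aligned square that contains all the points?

11

The bounding box has width 11 and height 5.
An axis-aligned square enclosing the set must have side ≥ max(width, height).
So the minimum side is max(11, 5) = 11.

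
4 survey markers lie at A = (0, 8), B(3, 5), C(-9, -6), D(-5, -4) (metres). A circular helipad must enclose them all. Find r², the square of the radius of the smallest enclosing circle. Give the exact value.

73405/1058

A smallest enclosing disk is always determined by at most three of the input points on its boundary.
The minimum enclosing circle is determined by three boundary points: A, B, C.
Their circumcentre is (-193/46, 37/46) with r² = 73405/1058.
The farthest remaining point D is at distance² 25105/1058 ≤ 73405/1058.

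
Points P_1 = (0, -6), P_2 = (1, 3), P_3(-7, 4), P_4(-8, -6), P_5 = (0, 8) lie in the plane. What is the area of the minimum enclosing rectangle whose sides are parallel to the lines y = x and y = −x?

In coordinates u = x + y, v = x − y the rectangle is axis-aligned; the map (x,y)→(u,v) scales areas by 2.
u-values: -6, 4, -3, -14, 8; range = 8 − (-14) = 22.
v-values: 6, -2, -11, -2, -8; range = 6 − (-11) = 17.
Area = (22 × 17) / 2 = 187.

187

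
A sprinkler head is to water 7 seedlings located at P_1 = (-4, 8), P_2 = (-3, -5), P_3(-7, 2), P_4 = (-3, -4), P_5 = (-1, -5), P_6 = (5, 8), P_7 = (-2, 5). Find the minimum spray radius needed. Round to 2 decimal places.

By Welzl's lemma the MEC is supported by two points (diametrically opposite) or three points (on a circumcircle).
The minimum enclosing circle is determined by three boundary points: P_1, P_2, P_6.
Their circumcentre is (0.5, 47/26) with r² = 19805/338.
The farthest remaining point P_3 is at distance² 19025/338 ≤ 19805/338.
r = √(19805/338) ≈ 7.65.

7.65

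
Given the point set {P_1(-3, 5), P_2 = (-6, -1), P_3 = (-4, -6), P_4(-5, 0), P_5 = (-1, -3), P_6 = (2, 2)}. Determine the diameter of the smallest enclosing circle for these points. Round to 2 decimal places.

By Welzl's lemma the MEC is supported by two points (diametrically opposite) or three points (on a circumcircle).
The minimum enclosing circle is determined by three boundary points: P_1, P_3, P_6.
Their circumcentre is (-85/29, -16/29) with r² = 25925/841.
The farthest remaining point P_5 is at distance² 8177/841 ≤ 25925/841.
Diameter = 2r = 2√(25925/841) ≈ 11.10.

11.10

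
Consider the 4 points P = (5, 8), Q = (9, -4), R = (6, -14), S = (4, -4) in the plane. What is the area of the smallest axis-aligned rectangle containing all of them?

x ranges over [4, 9], width 5.
y ranges over [-14, 8], height 22.
Area = 5 × 22 = 110.

110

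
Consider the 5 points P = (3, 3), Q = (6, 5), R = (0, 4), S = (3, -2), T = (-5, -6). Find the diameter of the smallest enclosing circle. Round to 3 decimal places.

15.556

By Welzl's lemma the MEC is supported by two points (diametrically opposite) or three points (on a circumcircle).
The farthest pair is Q–T with squared distance 242. The circle on this segment as diameter has centre (0.5, -0.5) and r² = 242/4 = 60.5.
Check P: distance² to centre = 18.5 ≤ 60.5, so it lies inside.
All remaining points lie in this disk, and no smaller disk contains both endpoints, so this is the minimum enclosing circle.
Diameter = 2r = 2√(60.5) ≈ 15.556.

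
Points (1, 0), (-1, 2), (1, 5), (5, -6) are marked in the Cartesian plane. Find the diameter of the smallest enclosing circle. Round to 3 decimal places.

11.705

The farthest pair is (1, 5)–(5, -6) with squared distance 137. The circle on this segment as diameter has centre (3, -0.5) and r² = 137/4 = 34.25.
Check (1, 0): distance² to centre = 4.25 ≤ 34.25, so it lies inside.
All remaining points lie in this disk, and no smaller disk contains both endpoints, so this is the minimum enclosing circle.
Diameter = 2r = 2√(34.25) ≈ 11.705.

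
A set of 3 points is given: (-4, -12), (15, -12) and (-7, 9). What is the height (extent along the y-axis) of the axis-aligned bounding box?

max y = 9, min y = -12, so height = 21.

21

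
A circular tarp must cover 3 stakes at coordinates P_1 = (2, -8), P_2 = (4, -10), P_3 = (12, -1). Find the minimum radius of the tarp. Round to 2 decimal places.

6.11

Side lengths²: P_1P_2² = 8, P_1P_3² = 149, P_2P_3² = 145.
Since P_1P_3² = 149 < 145 + 8 = 153, the triangle is acute, so the smallest enclosing circle is the circumcircle.
Circumcentre = (245/34, -163/34), r² = 21605/578.
r = √(21605/578) ≈ 6.11.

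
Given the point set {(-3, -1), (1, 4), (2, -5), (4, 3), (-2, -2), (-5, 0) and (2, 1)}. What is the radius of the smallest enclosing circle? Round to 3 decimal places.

5.098

A smallest enclosing disk is always determined by at most three of the input points on its boundary.
The minimum enclosing circle is determined by three boundary points: (2, -5), (4, 3), (-5, 0).
Their circumcentre is (1/11, -3/11) with r² = 3145/121.
The farthest remaining point (1, 4) is at distance² 2309/121 ≤ 3145/121.
r = √(3145/121) ≈ 5.098.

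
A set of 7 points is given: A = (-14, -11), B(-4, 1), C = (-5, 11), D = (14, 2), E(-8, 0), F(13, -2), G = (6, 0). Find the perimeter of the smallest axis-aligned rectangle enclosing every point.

Width = max x − min x = 14 − (-14) = 28.
Height = max y − min y = 11 − (-11) = 22.
Perimeter = 2(28 + 22) = 100.

100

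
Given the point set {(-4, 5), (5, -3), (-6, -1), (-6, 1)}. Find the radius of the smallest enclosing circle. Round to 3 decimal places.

6.082

By Welzl's lemma the MEC is supported by two points (diametrically opposite) or three points (on a circumcircle).
The minimum enclosing circle is determined by three boundary points: (-4, 5), (5, -3), (-6, -1).
Their circumcentre is (-1/14, 5/14) with r² = 3625/98.
The farthest remaining point (-6, 1) is at distance² 3485/98 ≤ 3625/98.
r = √(3625/98) ≈ 6.082.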